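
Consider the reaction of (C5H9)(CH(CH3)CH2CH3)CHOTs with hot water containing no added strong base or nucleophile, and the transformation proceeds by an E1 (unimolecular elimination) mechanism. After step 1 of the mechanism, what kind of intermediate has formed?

secondary carbocation

Step 1: Unassisted departure of TsO⁻ (taking the C–O bonding pair) generates a secondary carbocation.
After step 1 the species present is a secondary carbocation.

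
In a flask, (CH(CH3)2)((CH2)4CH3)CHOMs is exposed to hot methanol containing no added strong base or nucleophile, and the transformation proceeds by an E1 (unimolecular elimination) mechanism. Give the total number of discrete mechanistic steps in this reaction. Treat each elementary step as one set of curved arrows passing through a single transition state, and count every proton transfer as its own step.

Step 1: The C–O bond breaks with both electrons going to the mesylate; MsO⁻ leaves and a secondary carbocation remains.
Step 2: A 1,2-hydride shift from the adjacent isopropyl carbon moves the positive charge from the secondary centre to an adjacent carbon, generating a more stable tertiary carbocation.
Step 3: A methanol molecule (solvent) deprotonates a β-carbon; as the C–H bond breaks, those electrons form the new alkene π bond.
Total: 3 elementary steps.

3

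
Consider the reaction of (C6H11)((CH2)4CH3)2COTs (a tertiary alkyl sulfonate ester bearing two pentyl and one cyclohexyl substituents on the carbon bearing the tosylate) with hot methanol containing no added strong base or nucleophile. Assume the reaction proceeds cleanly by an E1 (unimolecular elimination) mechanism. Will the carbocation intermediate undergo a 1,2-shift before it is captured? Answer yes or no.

The first-formed carbocation is tertiary.
No single 1,2-shift to an adjacent carbon would produce a more-substituted cation than the one already present, so no rearrangement occurs.

no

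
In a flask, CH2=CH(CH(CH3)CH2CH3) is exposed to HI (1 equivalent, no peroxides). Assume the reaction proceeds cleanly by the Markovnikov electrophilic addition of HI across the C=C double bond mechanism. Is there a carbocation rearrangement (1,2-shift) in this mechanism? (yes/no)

The first-formed carbocation is secondary.
The adjacent sec-butyl carbon already bears 2 other carbon substituents and has a hydrogen to migrate; after a 1,2-hydride shift from that carbon the positive charge sits on a tertiary centre.
Tertiary is more stable than secondary, so the shift occurs.

yes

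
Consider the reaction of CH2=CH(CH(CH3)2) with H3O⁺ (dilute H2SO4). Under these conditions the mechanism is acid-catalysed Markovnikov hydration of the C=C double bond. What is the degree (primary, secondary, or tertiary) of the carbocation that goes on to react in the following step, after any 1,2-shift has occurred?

tertiary

Step 1: Electrophilic addition begins with the π(C=C) electrons forming a bond to the proton of H3O⁺. Following Markovnikov's rule, the resulting cation is secondary. H2O is released.
Step 2: Carbocation rearrangement: a 1,2-hydride shift from the adjacent isopropyl carbon converts the initially-formed secondary cation into the more stable tertiary cation.
The cation rearranges from secondary to tertiary via a 1,2-hydride shift from the adjacent isopropyl carbon; the tertiary cation is what reacts next.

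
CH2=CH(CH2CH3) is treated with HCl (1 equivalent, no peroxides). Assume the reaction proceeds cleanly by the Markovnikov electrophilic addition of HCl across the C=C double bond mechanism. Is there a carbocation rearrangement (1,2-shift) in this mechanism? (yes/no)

no

The first-formed carbocation is secondary.
No single 1,2-shift to an adjacent carbon would produce a more-substituted cation than the one already present, so no rearrangement occurs.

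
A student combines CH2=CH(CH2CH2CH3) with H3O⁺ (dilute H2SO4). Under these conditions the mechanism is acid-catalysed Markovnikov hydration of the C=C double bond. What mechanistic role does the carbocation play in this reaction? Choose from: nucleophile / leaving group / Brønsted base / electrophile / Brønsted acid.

Step 2: Nucleophilic capture of the cation by H2O produces the protonated alcohol (an oxonium ion).
The carbocation accepts an electron pair into an empty or π* orbital — it is the electrophile.

electrophile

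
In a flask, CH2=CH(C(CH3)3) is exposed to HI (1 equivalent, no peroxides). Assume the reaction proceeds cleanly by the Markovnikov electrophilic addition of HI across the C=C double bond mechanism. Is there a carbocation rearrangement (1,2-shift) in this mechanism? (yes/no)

The first-formed carbocation is secondary.
The adjacent tert-butyl carbon has no hydrogen but bears methyl groups; migration of one methyl with its bonding pair (a 1,2-methyl shift) places the charge on a tertiary centre.
Tertiary is more stable than secondary, so the shift occurs.

yes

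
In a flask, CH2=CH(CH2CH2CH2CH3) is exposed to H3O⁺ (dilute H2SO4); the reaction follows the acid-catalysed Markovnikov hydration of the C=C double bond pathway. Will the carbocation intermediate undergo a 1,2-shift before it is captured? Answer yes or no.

no

The first-formed carbocation is secondary.
No single 1,2-shift to an adjacent carbon would produce a more-substituted cation than the one already present, so no rearrangement occurs.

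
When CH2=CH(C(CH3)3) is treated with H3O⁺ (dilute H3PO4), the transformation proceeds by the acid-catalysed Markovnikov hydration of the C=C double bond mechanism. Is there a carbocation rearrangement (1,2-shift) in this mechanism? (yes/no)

The first-formed carbocation is secondary.
The adjacent tert-butyl carbon has no hydrogen but bears methyl groups; migration of one methyl with its bonding pair (a 1,2-methyl shift) places the charge on a tertiary centre.
Tertiary is more stable than secondary, so the shift occurs.

yes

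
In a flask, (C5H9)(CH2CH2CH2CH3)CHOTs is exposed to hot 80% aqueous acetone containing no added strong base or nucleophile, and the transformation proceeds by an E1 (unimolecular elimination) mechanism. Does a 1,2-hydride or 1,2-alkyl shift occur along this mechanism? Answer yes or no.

yes

The first-formed carbocation is secondary.
The adjacent cyclopentyl carbon already bears 2 other carbon substituents and has a hydrogen to migrate; after a 1,2-hydride shift from that carbon the positive charge sits on a tertiary centre.
Tertiary is more stable than secondary, so the shift occurs.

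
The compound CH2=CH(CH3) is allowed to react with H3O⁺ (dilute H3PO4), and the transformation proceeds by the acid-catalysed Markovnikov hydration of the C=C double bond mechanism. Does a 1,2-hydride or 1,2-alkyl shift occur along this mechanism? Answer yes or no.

no

The first-formed carbocation is secondary.
No single 1,2-shift to an adjacent carbon would produce a more-substituted cation than the one already present, so no rearrangement occurs.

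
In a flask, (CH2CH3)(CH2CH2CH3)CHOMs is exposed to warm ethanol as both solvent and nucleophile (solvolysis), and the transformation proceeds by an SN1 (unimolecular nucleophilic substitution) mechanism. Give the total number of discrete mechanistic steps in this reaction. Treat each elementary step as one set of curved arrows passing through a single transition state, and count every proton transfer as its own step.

Step 1: The C–O bond breaks with both electrons going to the mesylate; MsO⁻ leaves and a secondary carbocation remains.
(No 1,2-shift: no single shift to an adjacent carbon would give a more stable cation.)
Step 2: A lone pair on the oxygen of CH3CH2OH attacks the carbocation, forming a new C–O σ-bond and an oxonium ion.
Step 3: Proton transfer from the O–H of the oxonium ion to a solvent molecule delivers the neutral ether.
Total: 3 elementary steps.

3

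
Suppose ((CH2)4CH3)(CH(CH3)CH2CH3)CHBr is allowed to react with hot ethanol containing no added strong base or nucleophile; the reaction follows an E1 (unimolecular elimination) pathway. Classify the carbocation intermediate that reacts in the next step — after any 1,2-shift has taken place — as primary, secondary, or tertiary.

Step 1: The C–Br bond breaks with both electrons going to the bromide; Br⁻ leaves and a secondary carbocation remains.
Step 2: Carbocation rearrangement: a 1,2-hydride shift from the adjacent sec-butyl carbon converts the initially-formed secondary cation into the more stable tertiary cation.
The cation rearranges from secondary to tertiary via a 1,2-hydride shift from the adjacent sec-butyl carbon; the tertiary cation is what reacts next.

tertiary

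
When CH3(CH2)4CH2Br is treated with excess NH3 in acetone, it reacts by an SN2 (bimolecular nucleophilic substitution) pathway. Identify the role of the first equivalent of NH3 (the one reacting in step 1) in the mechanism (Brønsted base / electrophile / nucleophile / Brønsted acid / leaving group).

Step 1: A lone pair on the N of NH3 attacks the α-carbon from the back side while the C–Br bond breaks; both bonding electrons leave with Br⁻. The product of this concerted step is an alkylammonium ion.
The first equivalent of NH3 (the one reacting in step 1) donates an electron pair to form a new σ-bond to carbon — it is the nucleophile.

nucleophile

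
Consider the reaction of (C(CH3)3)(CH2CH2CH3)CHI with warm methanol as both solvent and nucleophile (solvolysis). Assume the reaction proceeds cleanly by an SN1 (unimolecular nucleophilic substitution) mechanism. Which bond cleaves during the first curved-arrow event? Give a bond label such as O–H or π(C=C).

Step 1: Rate-determining heterolysis of the C–I bond gives I⁻ and a secondary carbocation.
The bond broken in this step is the C–I bond.

C–I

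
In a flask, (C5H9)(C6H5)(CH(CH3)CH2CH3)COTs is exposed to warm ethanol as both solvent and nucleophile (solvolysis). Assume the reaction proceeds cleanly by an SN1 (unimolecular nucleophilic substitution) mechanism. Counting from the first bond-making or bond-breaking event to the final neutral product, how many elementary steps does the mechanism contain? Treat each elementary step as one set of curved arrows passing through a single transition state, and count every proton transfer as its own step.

Step 1: The C–O bond breaks with both electrons going to the tosylate; TsO⁻ leaves and a tertiary carbocation remains.
(No 1,2-shift: no single shift to an adjacent carbon would give a more stable cation.)
Step 2: Nucleophilic capture: the oxygen of CH3CH2OH bonds to the cationic carbon, producing an oxonium-ion intermediate.
Step 3: Deprotonation of the oxonium oxygen by solvent ethanol yields the neutral ether.
Total: 3 elementary steps.

3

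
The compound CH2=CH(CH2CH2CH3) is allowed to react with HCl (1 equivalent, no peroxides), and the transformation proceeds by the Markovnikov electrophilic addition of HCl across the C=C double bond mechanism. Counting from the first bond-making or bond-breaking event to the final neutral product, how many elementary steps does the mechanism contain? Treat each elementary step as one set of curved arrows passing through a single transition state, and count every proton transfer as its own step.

Step 1: Electrophilic addition begins with the π(C=C) electrons forming a bond to the proton of HCl. Following Markovnikov's rule, the resulting cation is secondary. The H–Cl bond breaks heterolytically, releasing Cl⁻.
(No 1,2-shift: no single shift to an adjacent carbon would give a more stable cation.)
Step 2: Cl⁻ captures the cation: a lone pair on Cl⁻ fills the empty p orbital, producing the alkyl halide product.
Total: 2 elementary steps.

2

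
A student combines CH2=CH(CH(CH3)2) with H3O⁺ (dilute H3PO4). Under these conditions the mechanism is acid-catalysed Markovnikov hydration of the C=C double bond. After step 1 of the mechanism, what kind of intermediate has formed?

secondary carbocation

Step 1: Protonation of the alkene by H3O⁺: the π bond acts as the nucleophile and picks up H⁺, giving the more stable (Markovnikov) secondary carbocation. H2O is released.
After step 1 the species present is a secondary carbocation.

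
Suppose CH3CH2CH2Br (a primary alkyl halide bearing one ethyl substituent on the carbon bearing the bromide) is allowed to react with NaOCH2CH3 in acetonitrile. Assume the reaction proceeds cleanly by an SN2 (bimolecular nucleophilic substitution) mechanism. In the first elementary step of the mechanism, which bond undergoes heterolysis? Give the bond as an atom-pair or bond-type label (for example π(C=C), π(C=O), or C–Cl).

Step 1: The ethoxide nucleophile donates a lone pair from O to the α-carbon in a backside attack; simultaneously the C–Br σ-bond breaks and both of its electrons leave with Br⁻. One concerted step with inversion of configuration.
The bond broken in this step is the C–Br bond.

C–Br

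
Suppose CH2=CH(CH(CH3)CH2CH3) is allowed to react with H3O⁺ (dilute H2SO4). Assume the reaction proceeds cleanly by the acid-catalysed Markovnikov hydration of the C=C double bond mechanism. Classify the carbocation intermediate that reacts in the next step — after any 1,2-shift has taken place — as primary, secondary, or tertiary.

Step 1: Electrophilic addition begins with the π(C=C) electrons forming a bond to the proton of H3O⁺. Following Markovnikov's rule, the resulting cation is secondary. H2O is released.
Step 2: Carbocation rearrangement: a 1,2-hydride shift from the adjacent sec-butyl carbon converts the initially-formed secondary cation into the more stable tertiary cation.
The cation rearranges from secondary to tertiary via a 1,2-hydride shift from the adjacent sec-butyl carbon; the tertiary cation is what reacts next.

tertiary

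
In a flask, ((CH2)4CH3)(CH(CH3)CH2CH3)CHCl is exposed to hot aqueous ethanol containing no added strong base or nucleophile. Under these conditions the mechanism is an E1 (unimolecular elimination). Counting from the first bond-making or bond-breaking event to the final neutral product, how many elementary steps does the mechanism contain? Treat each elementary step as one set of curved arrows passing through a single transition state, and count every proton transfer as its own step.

Step 1: Rate-determining heterolysis of the C–Cl bond gives Cl⁻ and a secondary carbocation.
Step 2: A 1,2-hydride shift from the adjacent sec-butyl carbon moves the positive charge from the secondary centre to an adjacent carbon, generating a more stable tertiary carbocation.
Step 3: A water (or ethanol) molecule (solvent) deprotonates a β-carbon; as the C–H bond breaks, those electrons form the new alkene π bond.
Total: 3 elementary steps.

3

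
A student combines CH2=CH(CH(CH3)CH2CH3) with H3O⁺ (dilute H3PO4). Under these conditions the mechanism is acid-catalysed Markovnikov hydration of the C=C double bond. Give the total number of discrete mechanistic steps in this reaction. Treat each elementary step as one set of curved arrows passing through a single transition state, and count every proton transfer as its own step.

4

Step 1: Protonation of the alkene by H3O⁺: the π bond acts as the nucleophile and picks up H⁺, giving the more stable (Markovnikov) secondary carbocation. H2O is released.
Step 2: A hydride (H with its bonding pair) migrates from the adjacent sec-butyl carbon to the cationic centre — a 1,2-hydride shift — upgrading the secondary cation to a tertiary one.
Step 3: A lone pair on the oxygen of H2O attacks the carbocation, forming a C–O bond and an oxonium ion (a protonated alcohol).
Step 4: H2O removes a proton from the oxonium oxygen, regenerating H3O⁺ and giving the neutral alcohol.
Total: 4 elementary steps.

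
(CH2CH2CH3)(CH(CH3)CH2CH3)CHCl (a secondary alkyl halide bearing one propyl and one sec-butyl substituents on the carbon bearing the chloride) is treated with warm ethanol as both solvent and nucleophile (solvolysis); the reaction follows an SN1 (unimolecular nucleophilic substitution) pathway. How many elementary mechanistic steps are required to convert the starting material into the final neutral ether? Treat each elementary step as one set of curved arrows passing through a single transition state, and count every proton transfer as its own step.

4

Step 1: Rate-determining heterolysis of the C–Cl bond gives Cl⁻ and a secondary carbocation.
Step 2: Carbocation rearrangement: a 1,2-hydride shift from the adjacent sec-butyl carbon converts the initially-formed secondary cation into the more stable tertiary cation.
Step 3: A lone pair on the oxygen of CH3CH2OH attacks the carbocation, forming a new C–O σ-bond and an oxonium ion.
Step 4: Deprotonation of the oxonium oxygen by solvent ethanol yields the neutral ether.
Total: 4 elementary steps.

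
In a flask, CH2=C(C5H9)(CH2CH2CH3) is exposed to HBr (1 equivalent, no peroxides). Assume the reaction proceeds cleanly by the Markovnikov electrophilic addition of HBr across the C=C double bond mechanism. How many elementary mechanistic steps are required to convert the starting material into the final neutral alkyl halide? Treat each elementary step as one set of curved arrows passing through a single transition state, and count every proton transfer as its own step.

Step 1: Electrophilic addition begins with the π(C=C) electrons forming a bond to the proton of HBr. Following Markovnikov's rule, the resulting cation is tertiary. The H–Br bond breaks heterolytically, releasing Br⁻.
(No 1,2-shift: no single shift to an adjacent carbon would give a more stable cation.)
Step 2: The Br⁻ anion donates a lone pair to the carbocation, forming the new C–Br σ-bond and giving the neutral alkyl halide.
Total: 2 elementary steps.

2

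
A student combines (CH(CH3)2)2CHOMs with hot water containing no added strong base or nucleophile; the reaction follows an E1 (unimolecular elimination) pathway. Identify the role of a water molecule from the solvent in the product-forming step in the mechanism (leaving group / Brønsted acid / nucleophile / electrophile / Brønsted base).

Step 3: A weak base (a water molecule from the solvent) removes a proton from a carbon adjacent to the cationic centre; the electrons of that C–H bond become the new π(C=C) bond, giving the alkene.
A water molecule from the solvent in the product-forming step accepts a proton in a proton-transfer step — a Brønsted base.

Brønsted base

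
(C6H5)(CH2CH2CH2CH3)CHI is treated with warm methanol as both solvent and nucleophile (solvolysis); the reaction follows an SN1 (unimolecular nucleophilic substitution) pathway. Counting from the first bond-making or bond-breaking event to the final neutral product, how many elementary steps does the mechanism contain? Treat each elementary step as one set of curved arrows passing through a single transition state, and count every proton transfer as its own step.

Step 1: Rate-determining heterolysis of the C–I bond gives I⁻ and a secondary carbocation.
(No 1,2-shift: no single shift to an adjacent carbon would give a more stable cation.)
Step 2: A lone pair on the oxygen of CH3OH attacks the carbocation, forming a new C–O σ-bond and an oxonium ion.
Step 3: Proton transfer from the O–H of the oxonium ion to a solvent molecule delivers the neutral ether.
Total: 3 elementary steps.

3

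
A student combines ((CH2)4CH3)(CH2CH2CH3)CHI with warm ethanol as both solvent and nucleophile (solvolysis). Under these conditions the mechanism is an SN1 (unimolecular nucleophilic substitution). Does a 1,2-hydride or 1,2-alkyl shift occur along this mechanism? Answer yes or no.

no

The first-formed carbocation is secondary.
No single 1,2-shift to an adjacent carbon would produce a more-substituted cation than the one already present, so no rearrangement occurs.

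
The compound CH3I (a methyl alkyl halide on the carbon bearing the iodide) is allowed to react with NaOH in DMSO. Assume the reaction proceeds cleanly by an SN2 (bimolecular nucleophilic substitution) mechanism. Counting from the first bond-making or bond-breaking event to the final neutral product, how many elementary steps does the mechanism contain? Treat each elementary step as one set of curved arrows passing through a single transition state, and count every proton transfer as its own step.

1

Step 1: OH⁻ attacks the back face of the α-carbon while I⁻ departs with the C–I bonding pair — a single concerted displacement through a pentacoordinate transition state.
Total: 1 elementary step.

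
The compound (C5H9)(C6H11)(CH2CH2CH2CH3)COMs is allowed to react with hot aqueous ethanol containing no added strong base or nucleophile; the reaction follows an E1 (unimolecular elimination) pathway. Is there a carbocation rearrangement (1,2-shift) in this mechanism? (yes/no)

no

The first-formed carbocation is tertiary.
No single 1,2-shift to an adjacent carbon would produce a more-substituted cation than the one already present, so no rearrangement occurs.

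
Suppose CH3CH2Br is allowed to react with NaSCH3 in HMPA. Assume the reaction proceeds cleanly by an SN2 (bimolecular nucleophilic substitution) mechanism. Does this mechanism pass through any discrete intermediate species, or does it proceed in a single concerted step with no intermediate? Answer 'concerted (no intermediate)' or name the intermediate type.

Backside attack by CH3S⁻ on the carbon bearing the bromide: the new C–S bond forms as the C–Br bond breaks, with Walden inversion at carbon.
All bond changes occur in one transition state; no discrete intermediate is formed.

concerted (no intermediate)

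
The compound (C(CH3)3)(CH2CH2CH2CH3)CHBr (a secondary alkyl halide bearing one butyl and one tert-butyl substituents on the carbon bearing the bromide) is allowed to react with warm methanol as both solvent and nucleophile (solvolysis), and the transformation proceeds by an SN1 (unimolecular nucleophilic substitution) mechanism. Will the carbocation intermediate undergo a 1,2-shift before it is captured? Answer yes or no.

The first-formed carbocation is secondary.
The adjacent tert-butyl carbon has no hydrogen but bears methyl groups; migration of one methyl with its bonding pair (a 1,2-methyl shift) places the charge on a tertiary centre.
Tertiary is more stable than secondary, so the shift occurs.

yes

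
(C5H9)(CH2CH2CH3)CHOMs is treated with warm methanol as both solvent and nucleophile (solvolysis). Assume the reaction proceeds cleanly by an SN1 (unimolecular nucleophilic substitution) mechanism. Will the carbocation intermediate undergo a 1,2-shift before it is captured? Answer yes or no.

yes

The first-formed carbocation is secondary.
The adjacent cyclopentyl carbon already bears 2 other carbon substituents and has a hydrogen to migrate; after a 1,2-hydride shift from that carbon the positive charge sits on a tertiary centre.
Tertiary is more stable than secondary, so the shift occurs.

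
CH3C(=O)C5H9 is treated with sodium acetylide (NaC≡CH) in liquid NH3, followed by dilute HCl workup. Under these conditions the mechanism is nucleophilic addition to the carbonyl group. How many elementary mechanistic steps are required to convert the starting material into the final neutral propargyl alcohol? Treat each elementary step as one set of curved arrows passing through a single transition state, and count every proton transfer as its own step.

2

Step 1: A lone pair / filled orbital on HC≡C⁻ attacks the electrophilic carbonyl carbon; the π(C=O) electrons shift onto oxygen, producing a tetrahedral alkoxide intermediate.
Step 2: The alkoxide picks up a proton during dilute HCl workup to yield a propargyl alcohol.
Total: 2 elementary steps.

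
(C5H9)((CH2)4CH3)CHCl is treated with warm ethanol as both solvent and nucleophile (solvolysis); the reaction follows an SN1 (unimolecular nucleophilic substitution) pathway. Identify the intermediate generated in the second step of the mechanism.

Step 1: Unassisted departure of Cl⁻ (taking the C–Cl bonding pair) generates a secondary carbocation.
Step 2: A hydride (H with its bonding pair) migrates from the adjacent cyclopentyl carbon to the cationic centre — a 1,2-hydride shift — upgrading the secondary cation to a tertiary one.
After step 2 the species present is a tertiary carbocation.

tertiary carbocation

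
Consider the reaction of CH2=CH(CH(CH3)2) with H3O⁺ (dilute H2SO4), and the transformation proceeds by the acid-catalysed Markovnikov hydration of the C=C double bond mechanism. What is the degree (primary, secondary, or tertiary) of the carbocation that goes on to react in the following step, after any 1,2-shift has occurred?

tertiary

Step 1: Protonation of the alkene by H3O⁺: the π bond acts as the nucleophile and picks up H⁺, giving the more stable (Markovnikov) secondary carbocation. H2O is released.
Step 2: A 1,2-hydride shift from the adjacent isopropyl carbon moves the positive charge from the secondary centre to an adjacent carbon, generating a more stable tertiary carbocation.
The cation rearranges from secondary to tertiary via a 1,2-hydride shift from the adjacent isopropyl carbon; the tertiary cation is what reacts next.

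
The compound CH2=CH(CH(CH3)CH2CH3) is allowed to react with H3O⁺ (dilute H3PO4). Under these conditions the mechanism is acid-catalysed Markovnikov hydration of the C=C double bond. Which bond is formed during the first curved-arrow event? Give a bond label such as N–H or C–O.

C–H

Step 1: The π electrons of the C=C bond attack a proton of H3O⁺; Markovnikov addition places the new C–H on the less-substituted alkene carbon, so the positive charge ends up on the more-substituted carbon — a secondary carbocation. H2O is released.
The bond formed in this step is the C–H bond.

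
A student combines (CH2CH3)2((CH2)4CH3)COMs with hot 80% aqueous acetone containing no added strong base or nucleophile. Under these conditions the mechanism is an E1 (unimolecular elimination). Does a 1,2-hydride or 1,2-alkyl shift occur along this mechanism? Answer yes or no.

no

The first-formed carbocation is tertiary.
No single 1,2-shift to an adjacent carbon would produce a more-substituted cation than the one already present, so no rearrangement occurs.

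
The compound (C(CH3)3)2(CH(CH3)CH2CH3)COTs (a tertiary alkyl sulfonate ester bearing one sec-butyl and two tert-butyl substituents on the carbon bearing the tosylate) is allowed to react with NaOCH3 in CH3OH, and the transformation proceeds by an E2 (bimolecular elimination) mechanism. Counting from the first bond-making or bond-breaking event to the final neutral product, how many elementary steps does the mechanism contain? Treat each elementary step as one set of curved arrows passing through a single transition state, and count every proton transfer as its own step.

Step 1: The strong base CH3O⁻ removes a β-hydrogen; in the same concerted event the electrons of the breaking C–H bond form the new π(C=C) bond and the C–O σ-bond breaks, expelling TsO⁻. Anti-periplanar geometry; one transition state.
Total: 1 elementary step.

1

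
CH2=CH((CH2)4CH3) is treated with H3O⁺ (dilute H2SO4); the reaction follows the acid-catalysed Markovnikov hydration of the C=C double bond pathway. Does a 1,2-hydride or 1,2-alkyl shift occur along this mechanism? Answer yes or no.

no

The first-formed carbocation is secondary.
No single 1,2-shift to an adjacent carbon would produce a more-substituted cation than the one already present, so no rearrangement occurs.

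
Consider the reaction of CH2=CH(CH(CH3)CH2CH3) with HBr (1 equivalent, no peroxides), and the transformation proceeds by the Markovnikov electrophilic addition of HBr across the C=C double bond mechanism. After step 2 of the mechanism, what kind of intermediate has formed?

Step 1: The π electrons of the C=C bond attack a proton of HBr; Markovnikov addition places the new C–H on the less-substituted alkene carbon, so the positive charge ends up on the more-substituted carbon — a secondary carbocation. The H–Br bond breaks heterolytically, releasing Br⁻.
Step 2: A 1,2-hydride shift from the adjacent sec-butyl carbon moves the positive charge from the secondary centre to an adjacent carbon, generating a more stable tertiary carbocation.
After step 2 the species present is a tertiary carbocation.

tertiary carbocation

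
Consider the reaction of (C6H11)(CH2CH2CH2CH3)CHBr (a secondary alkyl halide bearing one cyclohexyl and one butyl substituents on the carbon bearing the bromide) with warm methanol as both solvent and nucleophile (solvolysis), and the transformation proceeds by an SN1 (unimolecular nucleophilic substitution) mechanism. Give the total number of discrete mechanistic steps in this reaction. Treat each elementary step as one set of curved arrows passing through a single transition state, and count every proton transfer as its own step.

4

Step 1: Unassisted departure of Br⁻ (taking the C–Br bonding pair) generates a secondary carbocation.
Step 2: Carbocation rearrangement: a 1,2-hydride shift from the adjacent cyclohexyl carbon converts the initially-formed secondary cation into the more stable tertiary cation.
Step 3: Nucleophilic capture: the oxygen of CH3OH bonds to the cationic carbon, producing an oxonium-ion intermediate.
Step 4: Deprotonation of the oxonium oxygen by solvent methanol yields the neutral ether.
Total: 4 elementary steps.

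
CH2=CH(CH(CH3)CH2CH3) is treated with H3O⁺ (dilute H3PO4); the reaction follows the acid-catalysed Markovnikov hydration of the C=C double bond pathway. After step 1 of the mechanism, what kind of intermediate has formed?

secondary carbocation

Step 1: Electrophilic addition begins with the π(C=C) electrons forming a bond to the proton of H3O⁺. Following Markovnikov's rule, the resulting cation is secondary. H2O is released.
After step 1 the species present is a secondary carbocation.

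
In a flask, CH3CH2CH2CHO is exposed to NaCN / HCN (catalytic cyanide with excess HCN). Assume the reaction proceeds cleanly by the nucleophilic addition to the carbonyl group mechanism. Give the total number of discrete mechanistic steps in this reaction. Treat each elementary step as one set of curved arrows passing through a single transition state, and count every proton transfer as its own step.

2

Step 1: Nucleophilic addition: CN⁻ adds to the carbonyl carbon, pushing the π(C=O) electron pair onto oxygen and giving a tetrahedral alkoxide.
Step 2: The alkoxide oxygen removes a proton from HCN present in the mixture, giving a cyanohydrin and regenerating CN⁻.
Total: 2 elementary steps.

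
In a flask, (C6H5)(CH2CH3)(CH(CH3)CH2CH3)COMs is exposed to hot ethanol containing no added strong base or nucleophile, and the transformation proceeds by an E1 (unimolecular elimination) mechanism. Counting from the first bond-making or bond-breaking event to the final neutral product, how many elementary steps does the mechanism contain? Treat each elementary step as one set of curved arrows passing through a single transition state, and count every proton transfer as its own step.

Step 1: Unassisted departure of MsO⁻ (taking the C–O bonding pair) generates a tertiary carbocation.
(No 1,2-shift: no single shift to an adjacent carbon would give a more stable cation.)
Step 2: A weak base (an ethanol molecule from the solvent) removes a proton from a carbon adjacent to the cationic centre; the electrons of that C–H bond become the new π(C=C) bond, giving the alkene.
Total: 2 elementary steps.

2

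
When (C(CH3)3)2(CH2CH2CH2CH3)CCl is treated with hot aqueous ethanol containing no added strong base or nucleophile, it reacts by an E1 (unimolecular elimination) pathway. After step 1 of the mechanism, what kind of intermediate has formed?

Step 1: Rate-determining heterolysis of the C–Cl bond gives Cl⁻ and a tertiary carbocation.
After step 1 the species present is a tertiary carbocation.

tertiary carbocation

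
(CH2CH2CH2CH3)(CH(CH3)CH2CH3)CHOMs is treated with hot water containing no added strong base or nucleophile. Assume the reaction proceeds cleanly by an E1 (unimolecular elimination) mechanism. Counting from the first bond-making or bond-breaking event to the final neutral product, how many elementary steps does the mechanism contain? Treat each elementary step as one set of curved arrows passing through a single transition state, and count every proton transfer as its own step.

3

Step 1: Rate-determining heterolysis of the C–O bond gives MsO⁻ and a secondary carbocation.
Step 2: A hydride (H with its bonding pair) migrates from the adjacent sec-butyl carbon to the cationic centre — a 1,2-hydride shift — upgrading the secondary cation to a tertiary one.
Step 3: Loss of a β-proton to a water molecule of the solvent: the C–H bonding pair collapses toward the cationic carbon to form the C=C π bond, yielding the alkene.
Total: 3 elementary steps.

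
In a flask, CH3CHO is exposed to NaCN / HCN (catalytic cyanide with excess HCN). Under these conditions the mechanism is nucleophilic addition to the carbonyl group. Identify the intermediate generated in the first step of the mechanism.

Step 1: Nucleophilic addition: CN⁻ adds to the carbonyl carbon, pushing the π(C=O) electron pair onto oxygen and giving a tetrahedral alkoxide.
After step 1 the species present is a tetrahedral alkoxide intermediate.

tetrahedral alkoxide intermediate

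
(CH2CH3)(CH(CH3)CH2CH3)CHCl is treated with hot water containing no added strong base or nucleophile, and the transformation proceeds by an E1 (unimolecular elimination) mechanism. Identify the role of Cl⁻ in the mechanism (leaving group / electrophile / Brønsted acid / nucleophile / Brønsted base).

leaving group

Step 1: Ionisation: the C–Cl σ-bond cleaves heterolytically; both bonding electrons depart with Cl⁻, leaving a secondary carbocation at the α-carbon.
Cl⁻ departs with both electrons of the breaking σ-bond — that is the definition of a leaving group.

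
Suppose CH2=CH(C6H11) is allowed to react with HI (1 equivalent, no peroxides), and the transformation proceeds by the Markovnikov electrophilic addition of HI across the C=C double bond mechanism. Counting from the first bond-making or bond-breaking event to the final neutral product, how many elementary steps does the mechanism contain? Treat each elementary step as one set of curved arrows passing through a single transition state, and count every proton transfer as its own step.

3

Step 1: Protonation of the alkene by HI: the π bond acts as the nucleophile and picks up H⁺, giving the more stable (Markovnikov) secondary carbocation. The H–I bond breaks heterolytically, releasing I⁻.
Step 2: A hydride (H with its bonding pair) migrates from the adjacent cyclohexyl carbon to the cationic centre — a 1,2-hydride shift — upgrading the secondary cation to a tertiary one.
Step 3: The I⁻ anion donates a lone pair to the carbocation, forming the new C–I σ-bond and giving the neutral alkyl halide.
Total: 3 elementary steps.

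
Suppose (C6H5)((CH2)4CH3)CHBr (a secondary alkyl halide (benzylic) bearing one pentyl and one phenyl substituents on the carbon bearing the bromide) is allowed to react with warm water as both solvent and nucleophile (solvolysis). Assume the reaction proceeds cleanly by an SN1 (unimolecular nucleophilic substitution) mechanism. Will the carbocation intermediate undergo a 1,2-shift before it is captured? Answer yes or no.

no

The first-formed carbocation is secondary.
No single 1,2-shift to an adjacent carbon would produce a more-substituted cation than the one already present, so no rearrangement occurs.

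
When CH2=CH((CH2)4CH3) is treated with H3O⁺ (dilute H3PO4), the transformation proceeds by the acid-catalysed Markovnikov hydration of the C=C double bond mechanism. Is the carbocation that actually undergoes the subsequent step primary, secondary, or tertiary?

secondary

Step 1: The π electrons of the C=C bond attack a proton of H3O⁺; Markovnikov addition places the new C–H on the less-substituted alkene carbon, so the positive charge ends up on the more-substituted carbon — a secondary carbocation. H2O is released.
No single 1,2-shift to an adjacent carbon would give a more-substituted cation, so no rearrangement occurs.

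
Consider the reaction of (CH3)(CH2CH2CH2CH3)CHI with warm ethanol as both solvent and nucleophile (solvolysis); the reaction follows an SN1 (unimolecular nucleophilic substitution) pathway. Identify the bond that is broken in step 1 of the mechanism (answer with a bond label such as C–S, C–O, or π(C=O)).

Step 1: Rate-determining heterolysis of the C–I bond gives I⁻ and a secondary carbocation.
The bond broken in this step is the C–I bond.

C–I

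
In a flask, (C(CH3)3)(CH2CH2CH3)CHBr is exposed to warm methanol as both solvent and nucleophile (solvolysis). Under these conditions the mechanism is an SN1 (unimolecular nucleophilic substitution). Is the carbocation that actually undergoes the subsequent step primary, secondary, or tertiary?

tertiary

Step 1: The C–Br bond breaks with both electrons going to the bromide; Br⁻ leaves and a secondary carbocation remains.
Step 2: A 1,2-methyl shift from the adjacent tert-butyl carbon moves the positive charge from the secondary centre to an adjacent carbon, generating a more stable tertiary carbocation.
The cation rearranges from secondary to tertiary via a 1,2-methyl shift from the adjacent tert-butyl carbon; the tertiary cation is what reacts next.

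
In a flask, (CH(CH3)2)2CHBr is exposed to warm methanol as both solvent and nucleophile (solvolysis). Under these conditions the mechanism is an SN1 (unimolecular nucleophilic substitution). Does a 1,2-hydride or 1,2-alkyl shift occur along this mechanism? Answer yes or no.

The first-formed carbocation is secondary.
The adjacent isopropyl carbon already bears 2 other carbon substituents and has a hydrogen to migrate; after a 1,2-hydride shift from that carbon the positive charge sits on a tertiary centre.
Tertiary is more stable than secondary, so the shift occurs.

yes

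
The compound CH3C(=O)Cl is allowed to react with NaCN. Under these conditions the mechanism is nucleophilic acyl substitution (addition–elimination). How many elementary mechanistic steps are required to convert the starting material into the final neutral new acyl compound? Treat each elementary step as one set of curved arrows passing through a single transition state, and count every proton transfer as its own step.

Step 1: Nucleophilic addition of CN⁻ to the acyl carbon breaks the π(C=O) bond and yields a tetrahedral, anionic intermediate.
Step 2: Elimination step: re-formation of the carbonyl π bond drives out Cl⁻, giving the new acyl compound.
Total: 2 elementary steps.

2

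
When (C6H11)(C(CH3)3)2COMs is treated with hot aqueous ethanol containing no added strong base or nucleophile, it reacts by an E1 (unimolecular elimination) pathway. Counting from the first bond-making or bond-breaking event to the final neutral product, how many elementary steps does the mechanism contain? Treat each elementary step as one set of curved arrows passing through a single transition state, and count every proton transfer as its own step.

2

Step 1: Rate-determining heterolysis of the C–O bond gives MsO⁻ and a tertiary carbocation.
(No 1,2-shift: no single shift to an adjacent carbon would give a more stable cation.)
Step 2: A water (or ethanol) molecule (solvent) deprotonates a β-carbon; as the C–H bond breaks, those electrons form the new alkene π bond.
Total: 2 elementary steps.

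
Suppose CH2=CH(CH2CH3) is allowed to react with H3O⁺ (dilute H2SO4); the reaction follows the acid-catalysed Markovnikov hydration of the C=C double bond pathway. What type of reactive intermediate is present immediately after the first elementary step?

Step 1: Electrophilic addition begins with the π(C=C) electrons forming a bond to the proton of H3O⁺. Following Markovnikov's rule, the resulting cation is secondary. H2O is released.
After step 1 the species present is a secondary carbocation.

secondary carbocation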